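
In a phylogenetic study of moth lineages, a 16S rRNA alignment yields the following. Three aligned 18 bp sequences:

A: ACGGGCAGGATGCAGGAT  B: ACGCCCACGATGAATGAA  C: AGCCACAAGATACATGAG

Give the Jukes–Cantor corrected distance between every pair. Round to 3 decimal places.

d(A,B) = 0.441, d(A,C) = 0.673, d(B,C) = 0.548

A–B: 6/18 sites differ → p ≈ 0.333333, d = −0.75 ln(1 − 0.444444) = 0.440839 ≈ 0.441.
A–C: 8/18 sites differ → p ≈ 0.444444, d = −0.75 ln(1 − 0.592592) = 0.673455 ≈ 0.673.
B–C: 7/18 sites differ → p ≈ 0.388889, d = −0.75 ln(1 − 0.518519) = 0.548166 ≈ 0.548.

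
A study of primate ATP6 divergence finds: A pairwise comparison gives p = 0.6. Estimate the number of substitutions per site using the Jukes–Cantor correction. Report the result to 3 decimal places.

1.207

d = −(3/4) ln(1 − 4p/3) = −0.75 ln(1 − 0.8) = −0.75 ln(0.2)
  = −0.75 × (-1.609438) = 1.207079 substitutions/site.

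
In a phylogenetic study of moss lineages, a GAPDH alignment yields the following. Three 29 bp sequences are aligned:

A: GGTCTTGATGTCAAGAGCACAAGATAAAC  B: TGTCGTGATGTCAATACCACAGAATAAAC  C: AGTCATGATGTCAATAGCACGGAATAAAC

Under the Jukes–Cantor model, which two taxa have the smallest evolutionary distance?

A–B: 6/29 differ, p = 0.207, d = 0.242.
A–C: 6/29 differ, p = 0.207, d = 0.242.
B–C: 4/29 differ, p = 0.138, d = 0.152.
The smallest distance is between B and C.

B and C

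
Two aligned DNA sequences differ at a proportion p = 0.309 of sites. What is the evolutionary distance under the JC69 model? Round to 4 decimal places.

0.3983

d = −(3/4) ln(1 − 4p/3) = −0.75 ln(1 − 0.412) = −0.75 ln(0.588)
  = −0.75 × (-0.531028) = 0.398271 substitutions/site.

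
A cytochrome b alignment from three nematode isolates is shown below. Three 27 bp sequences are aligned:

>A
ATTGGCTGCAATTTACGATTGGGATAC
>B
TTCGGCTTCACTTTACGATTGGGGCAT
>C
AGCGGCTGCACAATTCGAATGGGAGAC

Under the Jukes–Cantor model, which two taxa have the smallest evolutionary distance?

A–B: 7/27 differ, p = 0.259, d = 0.318.
A–C: 8/27 differ, p = 0.296, d = 0.377.
B–C: 10/27 differ, p = 0.370, d = 0.511.
The smallest distance is between A and B.

A and B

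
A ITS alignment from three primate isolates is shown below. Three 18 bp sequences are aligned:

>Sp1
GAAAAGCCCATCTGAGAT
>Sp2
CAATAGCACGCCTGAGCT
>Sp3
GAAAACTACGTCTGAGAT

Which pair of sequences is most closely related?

Sp1–Sp2: 6/18 differ, p = 0.333, d = 0.441.
Sp1–Sp3: 4/18 differ, p = 0.222, d = 0.264.
Sp2–Sp3: 6/18 differ, p = 0.333, d = 0.441.
The smallest distance is between Sp1 and Sp3.

Sp1 and Sp3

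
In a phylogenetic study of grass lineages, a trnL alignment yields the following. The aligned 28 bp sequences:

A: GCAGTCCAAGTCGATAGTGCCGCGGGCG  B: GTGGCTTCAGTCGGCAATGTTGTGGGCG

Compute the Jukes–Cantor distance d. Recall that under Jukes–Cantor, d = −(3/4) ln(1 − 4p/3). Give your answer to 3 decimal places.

0.635

The sequences differ at 12 of 28 sites, so p = 12/28 ≈ 0.428571.
d = −(3/4) ln(1 − 4p/3) = −0.75 ln(1 − 0.571428) = −0.75 ln(0.428572)
  = −0.75 × (-0.847297) = 0.635473 substitutions/site.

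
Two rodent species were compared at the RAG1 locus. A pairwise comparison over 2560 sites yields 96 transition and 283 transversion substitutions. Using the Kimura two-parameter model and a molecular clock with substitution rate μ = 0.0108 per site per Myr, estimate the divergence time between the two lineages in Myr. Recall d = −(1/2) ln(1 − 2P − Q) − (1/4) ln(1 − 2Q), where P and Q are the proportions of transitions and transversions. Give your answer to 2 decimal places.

7.64

P = 96/2560 = 0.0375 and Q = 283/2560 ≈ 0.110547.
Under the Kimura two-parameter model, d = −½ ln(1 − 2P − Q) − ¼ ln(1 − 2Q).
1 − 2P − Q = 0.814453, giving −½ ln(0.814453) = 0.102619.
1 − 2Q = 0.778906, giving −¼ ln(0.778906) = 0.062466.
d = 0.102619 + 0.062466 = 0.165085.
Under a molecular clock d = 2μt, so t = d/(2μ) = 0.165085 / (2 × 0.0108) = 7.64 Myr.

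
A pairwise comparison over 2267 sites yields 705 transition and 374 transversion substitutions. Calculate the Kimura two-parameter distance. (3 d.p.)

P = 705/2267 ≈ 0.310984 and Q = 374/2267 ≈ 0.164976.
Under the Kimura two-parameter model, d = −½ ln(1 − 2P − Q) − ¼ ln(1 − 2Q).
1 − 2P − Q = 0.213056, giving −½ ln(0.213056) = 0.773100.
1 − 2Q = 0.670048, giving −¼ ln(0.670048) = 0.100101.
d = 0.773100 + 0.100101 = 0.873201.

0.873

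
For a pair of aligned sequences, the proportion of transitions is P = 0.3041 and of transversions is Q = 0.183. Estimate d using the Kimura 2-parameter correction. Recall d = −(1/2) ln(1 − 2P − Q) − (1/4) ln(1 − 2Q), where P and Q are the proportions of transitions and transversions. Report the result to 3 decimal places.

0.897

Under the Kimura two-parameter model, d = −½ ln(1 − 2P − Q) − ¼ ln(1 − 2Q).
1 − 2P − Q = 0.2088, giving −½ ln(0.2088) = 0.783189.
1 − 2Q = 0.634, giving −¼ ln(0.634) = 0.113927.
d = 0.783189 + 0.113927 = 0.897116.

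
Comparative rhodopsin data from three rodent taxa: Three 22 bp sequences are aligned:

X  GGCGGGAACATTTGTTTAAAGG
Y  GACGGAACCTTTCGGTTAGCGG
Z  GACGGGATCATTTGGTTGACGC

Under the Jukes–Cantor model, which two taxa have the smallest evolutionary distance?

X and Z

X–Y: 8/22 differ, p = 0.364, d = 0.497.
X–Z: 6/22 differ, p = 0.273, d = 0.339.
Y–Z: 7/22 differ, p = 0.318, d = 0.414.
The smallest distance is between X and Z.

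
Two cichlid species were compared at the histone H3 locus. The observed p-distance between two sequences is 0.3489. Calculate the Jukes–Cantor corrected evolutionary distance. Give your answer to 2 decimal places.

d = −(3/4) ln(1 − 4p/3) = −0.75 ln(1 − 0.4652) = −0.75 ln(0.5348)
  = −0.75 × (-0.625862) = 0.469397 substitutions/site.

0.47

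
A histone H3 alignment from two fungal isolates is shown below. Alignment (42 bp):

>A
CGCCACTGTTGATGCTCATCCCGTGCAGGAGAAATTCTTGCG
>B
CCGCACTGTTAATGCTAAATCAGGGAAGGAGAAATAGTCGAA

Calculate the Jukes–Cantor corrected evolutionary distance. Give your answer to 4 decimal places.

The sequences differ at 14 of 42 sites, so p = 14/42 ≈ 0.333333.
d = −(3/4) ln(1 − 4p/3) = −0.75 ln(1 − 0.444444) = −0.75 ln(0.555556)
  = −0.75 × (-0.587786) = 0.440840 substitutions/site.

0.4408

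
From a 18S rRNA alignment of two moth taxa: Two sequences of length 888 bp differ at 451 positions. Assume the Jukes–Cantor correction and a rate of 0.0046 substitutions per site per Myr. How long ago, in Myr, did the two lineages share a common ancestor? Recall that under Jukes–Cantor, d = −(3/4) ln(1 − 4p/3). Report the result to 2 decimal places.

92.17

p = 451/888 ≈ 0.507883.
d = −(3/4) ln(1 − 4p/3) = −0.75 ln(1 − 0.677177) = −0.75 ln(0.322823)
  = −0.75 × (-1.130651) = 0.847988 substitutions/site.
Under a molecular clock d = 2μt, so t = d/(2μ) = 0.847988 / (2 × 0.0046) = 92.17 Myr.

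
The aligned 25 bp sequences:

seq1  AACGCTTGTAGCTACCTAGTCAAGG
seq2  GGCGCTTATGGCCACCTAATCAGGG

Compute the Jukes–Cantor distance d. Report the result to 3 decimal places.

0.351

The sequences differ at 7 of 25 sites (1, 2, 8, 10, 13, 19, 23), so p = 7/25 = 0.28.
d = −(3/4) ln(1 − 4p/3) = −0.75 ln(1 − 0.373333) = −0.75 ln(0.626667)
  = −0.75 × (-0.467340) = 0.350505 substitutions/site.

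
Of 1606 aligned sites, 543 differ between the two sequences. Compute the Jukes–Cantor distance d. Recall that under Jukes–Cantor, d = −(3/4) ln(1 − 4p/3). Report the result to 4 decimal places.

p = 543/1606 ≈ 0.338107.
d = −(3/4) ln(1 − 4p/3) = −0.75 ln(1 − 0.450809) = −0.75 ln(0.549191)
  = −0.75 × (-0.599309) = 0.449482 substitutions/site.

0.4495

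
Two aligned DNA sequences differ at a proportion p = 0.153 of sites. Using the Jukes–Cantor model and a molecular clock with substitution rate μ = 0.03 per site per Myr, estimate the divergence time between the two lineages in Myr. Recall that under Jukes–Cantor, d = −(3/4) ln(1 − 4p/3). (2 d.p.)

2.85

d = −(3/4) ln(1 − 4p/3) = −0.75 ln(1 − 0.204) = −0.75 ln(0.796)
  = −0.75 × (-0.228156) = 0.171117 substitutions/site.
Under a molecular clock d = 2μt, so t = d/(2μ) = 0.171117 / (2 × 0.03) = 2.85 Myr.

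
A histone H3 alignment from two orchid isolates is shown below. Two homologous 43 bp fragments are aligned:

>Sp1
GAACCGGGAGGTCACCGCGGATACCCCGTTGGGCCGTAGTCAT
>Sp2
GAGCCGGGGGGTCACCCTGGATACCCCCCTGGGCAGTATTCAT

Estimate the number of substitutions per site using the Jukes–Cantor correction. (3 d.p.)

0.214

The sequences differ at 8 of 43 sites (3, 9, 17, 18, 28, 29, 35, 39), so p = 8/43 ≈ 0.186047.
d = −(3/4) ln(1 − 4p/3) = −0.75 ln(1 − 0.248063) = −0.75 ln(0.751937)
  = −0.75 × (-0.285103) = 0.213827 substitutions/site.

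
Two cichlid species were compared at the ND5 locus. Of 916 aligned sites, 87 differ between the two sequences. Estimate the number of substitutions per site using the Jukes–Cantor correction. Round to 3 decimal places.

p = 87/916 ≈ 0.094978.
d = −(3/4) ln(1 − 4p/3) = −0.75 ln(1 − 0.126637) = −0.75 ln(0.873363)
  = −0.75 × (-0.135404) = 0.101553 substitutions/site.

0.102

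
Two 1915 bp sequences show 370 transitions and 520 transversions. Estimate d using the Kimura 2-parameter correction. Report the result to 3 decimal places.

0.732

P = 370/1915 ≈ 0.193211 and Q = 520/1915 ≈ 0.27154.
Under the Kimura two-parameter model, d = −½ ln(1 − 2P − Q) − ¼ ln(1 − 2Q).
1 − 2P − Q = 0.342038, giving −½ ln(0.342038) = 0.536417.
1 − 2Q = 0.45692, giving −¼ ln(0.45692) = 0.195812.
d = 0.536417 + 0.195812 = 0.732229.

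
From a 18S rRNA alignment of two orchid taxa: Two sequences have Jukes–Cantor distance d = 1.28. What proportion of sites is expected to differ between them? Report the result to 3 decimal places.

p = (3/4)(1 − e^(−4d/3)) = 0.75 × (1 − e^(-1.706667)) = 0.75 × (1 − 0.181470) = 0.613898.

0.614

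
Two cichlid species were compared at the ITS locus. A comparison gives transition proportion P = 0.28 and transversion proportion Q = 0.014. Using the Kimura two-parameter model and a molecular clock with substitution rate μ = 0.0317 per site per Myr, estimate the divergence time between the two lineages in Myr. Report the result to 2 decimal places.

6.84

Under the Kimura two-parameter model, d = −½ ln(1 − 2P − Q) − ¼ ln(1 − 2Q).
1 − 2P − Q = 0.426, giving −½ ln(0.426) = 0.426658.
1 − 2Q = 0.972, giving −¼ ln(0.972) = 0.007100.
d = 0.426658 + 0.007100 = 0.433758.
Under a molecular clock d = 2μt, so t = d/(2μ) = 0.433758 / (2 × 0.0317) = 6.84 Myr.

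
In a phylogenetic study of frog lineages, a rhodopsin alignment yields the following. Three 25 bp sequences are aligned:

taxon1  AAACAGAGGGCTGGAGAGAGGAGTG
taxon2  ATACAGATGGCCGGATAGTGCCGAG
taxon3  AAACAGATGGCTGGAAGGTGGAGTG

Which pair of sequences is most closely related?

taxon1–taxon2: 8/25 differ, p = 0.320, d = 0.417.
taxon1–taxon3: 4/25 differ, p = 0.160, d = 0.180.
taxon2–taxon3: 7/25 differ, p = 0.280, d = 0.351.
The smallest distance is between taxon1 and taxon3.

taxon1 and taxon3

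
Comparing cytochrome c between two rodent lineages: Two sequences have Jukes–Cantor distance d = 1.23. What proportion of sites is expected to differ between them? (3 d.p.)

p = (3/4)(1 − e^(−4d/3)) = 0.75 × (1 − e^(-1.64)) = 0.75 × (1 − 0.193980) = 0.604515.

0.605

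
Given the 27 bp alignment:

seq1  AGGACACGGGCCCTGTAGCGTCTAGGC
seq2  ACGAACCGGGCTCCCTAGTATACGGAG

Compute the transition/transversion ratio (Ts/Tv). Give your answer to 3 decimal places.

Transitions are A↔G and C↔T; transversions are all other mismatches.
Transitions: 7. Transversions: 6.
R = 7/6 = 1.166666… ≈ 1.167 (to 3 d.p.).

1.167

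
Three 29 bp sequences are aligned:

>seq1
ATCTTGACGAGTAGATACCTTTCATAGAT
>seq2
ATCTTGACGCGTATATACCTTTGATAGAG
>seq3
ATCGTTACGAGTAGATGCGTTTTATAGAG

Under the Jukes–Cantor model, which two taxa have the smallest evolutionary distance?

seq1–seq2: 4/29 differ, p = 0.138, d = 0.152.
seq1–seq3: 6/29 differ, p = 0.207, d = 0.242.
seq2–seq3: 7/29 differ, p = 0.241, d = 0.291.
The smallest distance is between seq1 and seq2.

seq1 and seq2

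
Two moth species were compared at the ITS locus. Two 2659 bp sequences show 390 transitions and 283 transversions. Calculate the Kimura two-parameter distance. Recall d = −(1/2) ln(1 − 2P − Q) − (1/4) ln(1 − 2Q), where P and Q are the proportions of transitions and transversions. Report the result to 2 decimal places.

P = 390/2659 ≈ 0.146672 and Q = 283/2659 ≈ 0.106431.
Under the Kimura two-parameter model, d = −½ ln(1 − 2P − Q) − ¼ ln(1 − 2Q).
1 − 2P − Q = 0.600225, giving −½ ln(0.600225) = 0.255225.
1 − 2Q = 0.787138, giving −¼ ln(0.787138) = 0.059838.
d = 0.255225 + 0.059838 = 0.315063.

0.32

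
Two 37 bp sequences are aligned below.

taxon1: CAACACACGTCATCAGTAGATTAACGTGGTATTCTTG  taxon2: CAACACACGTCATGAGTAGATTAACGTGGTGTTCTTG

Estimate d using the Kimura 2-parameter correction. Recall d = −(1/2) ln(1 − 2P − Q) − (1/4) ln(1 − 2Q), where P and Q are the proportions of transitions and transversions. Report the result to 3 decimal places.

Of 37 sites, 1 differences are transitions and 1 are transversions, so P = 1/37 ≈ 0.027027 and Q = 1/37 ≈ 0.027027.
Under the Kimura two-parameter model, d = −½ ln(1 − 2P − Q) − ¼ ln(1 − 2Q).
1 − 2P − Q = 0.918919, giving −½ ln(0.918919) = 0.042279.
1 − 2Q = 0.945946, giving −¼ ln(0.945946) = 0.013892.
d = 0.042279 + 0.013892 = 0.056171.

0.056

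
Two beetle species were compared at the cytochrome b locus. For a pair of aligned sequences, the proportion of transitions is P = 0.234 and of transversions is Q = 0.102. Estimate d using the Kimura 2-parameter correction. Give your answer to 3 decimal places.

Under the Kimura two-parameter model, d = −½ ln(1 − 2P − Q) − ¼ ln(1 − 2Q).
1 − 2P − Q = 0.43, giving −½ ln(0.43) = 0.421985.
1 − 2Q = 0.796, giving −¼ ln(0.796) = 0.057039.
d = 0.421985 + 0.057039 = 0.479024.

0.479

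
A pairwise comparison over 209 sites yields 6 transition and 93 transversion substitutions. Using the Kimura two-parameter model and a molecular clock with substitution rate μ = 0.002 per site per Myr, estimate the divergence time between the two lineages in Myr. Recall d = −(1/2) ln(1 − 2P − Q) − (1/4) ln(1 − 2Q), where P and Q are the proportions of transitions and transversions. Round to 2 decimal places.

P = 6/209 ≈ 0.028708 and Q = 93/209 ≈ 0.444976.
Under the Kimura two-parameter model, d = −½ ln(1 − 2P − Q) − ¼ ln(1 − 2Q).
1 − 2P − Q = 0.497608, giving −½ ln(0.497608) = 0.348971.
1 − 2Q = 0.110048, giving −¼ ln(0.110048) = 0.551710.
d = 0.348971 + 0.551710 = 0.900681.
Under a molecular clock d = 2μt, so t = d/(2μ) = 0.900681 / (2 × 0.002) = 225.17 Myr.

225.17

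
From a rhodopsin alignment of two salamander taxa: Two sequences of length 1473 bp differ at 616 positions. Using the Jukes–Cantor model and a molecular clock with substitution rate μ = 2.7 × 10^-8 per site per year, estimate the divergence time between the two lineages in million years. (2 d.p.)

p = 616/1473 ≈ 0.418194.
d = −(3/4) ln(1 − 4p/3) = −0.75 ln(1 − 0.557592) = −0.75 ln(0.442408)
  = −0.75 × (-0.815523) = 0.611642 substitutions/site.
Under a molecular clock d = 2μt, so t = d/(2μ) = 0.611642 / (2 × 2.7 × 10^-8) = 11.33 million years.

11.33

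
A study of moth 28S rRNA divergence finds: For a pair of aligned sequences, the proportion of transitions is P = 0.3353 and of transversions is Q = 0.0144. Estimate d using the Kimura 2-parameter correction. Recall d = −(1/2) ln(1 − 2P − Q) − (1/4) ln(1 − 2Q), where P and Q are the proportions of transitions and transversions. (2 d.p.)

Under the Kimura two-parameter model, d = −½ ln(1 − 2P − Q) − ¼ ln(1 − 2Q).
1 − 2P − Q = 0.315, giving −½ ln(0.315) = 0.577591.
1 − 2Q = 0.9712, giving −¼ ln(0.9712) = 0.007306.
d = 0.577591 + 0.007306 = 0.584897.

0.58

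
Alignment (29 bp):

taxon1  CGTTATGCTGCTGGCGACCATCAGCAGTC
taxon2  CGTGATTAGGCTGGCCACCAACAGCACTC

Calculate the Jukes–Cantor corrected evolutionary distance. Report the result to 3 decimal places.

0.291

The sequences differ at 7 of 29 sites (4, 7, 8, 9, 16, 21, 27), so p = 7/29 ≈ 0.241379.
d = −(3/4) ln(1 − 4p/3) = −0.75 ln(1 − 0.321839) = −0.75 ln(0.678161)
  = −0.75 × (-0.388371) = 0.291278 substitutions/site.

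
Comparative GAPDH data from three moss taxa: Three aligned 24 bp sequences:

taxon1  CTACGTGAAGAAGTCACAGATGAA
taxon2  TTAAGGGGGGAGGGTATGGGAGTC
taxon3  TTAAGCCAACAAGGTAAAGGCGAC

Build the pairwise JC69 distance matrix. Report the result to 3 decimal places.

d(taxon1,taxon2) = 1.128, d(taxon1,taxon3) = 0.708, d(taxon2,taxon3) = 0.608

taxon1–taxon2: 14/24 sites differ → p ≈ 0.583333, d = −0.75 ln(1 − 0.777777) = 1.128055 ≈ 1.128.
taxon1–taxon3: 11/24 sites differ → p ≈ 0.458333, d = −0.75 ln(1 − 0.611111) = 0.708346 ≈ 0.708.
taxon2–taxon3: 10/24 sites differ → p ≈ 0.416667, d = −0.75 ln(1 − 0.555556) = 0.608198 ≈ 0.608.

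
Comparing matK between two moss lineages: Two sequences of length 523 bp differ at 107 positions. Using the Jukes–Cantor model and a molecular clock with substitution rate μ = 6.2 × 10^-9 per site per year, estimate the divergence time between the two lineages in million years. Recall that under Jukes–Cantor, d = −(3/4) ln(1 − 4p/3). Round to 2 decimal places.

19.27

p = 107/523 ≈ 0.204589.
d = −(3/4) ln(1 − 4p/3) = −0.75 ln(1 − 0.272785) = −0.75 ln(0.727215)
  = −0.75 × (-0.318533) = 0.238900 substitutions/site.
Under a molecular clock d = 2μt, so t = d/(2μ) = 0.238900 / (2 × 6.2 × 10^-9) = 19.27 million years.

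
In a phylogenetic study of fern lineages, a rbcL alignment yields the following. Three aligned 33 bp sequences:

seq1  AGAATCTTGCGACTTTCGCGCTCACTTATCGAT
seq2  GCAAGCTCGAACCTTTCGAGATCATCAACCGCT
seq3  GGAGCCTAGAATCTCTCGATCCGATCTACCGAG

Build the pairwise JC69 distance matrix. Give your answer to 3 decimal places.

d(seq1,seq2) = 0.625, d(seq1,seq3) = 0.780, d(seq2,seq3) = 0.559

seq1–seq2: 14/33 sites differ → p ≈ 0.424242, d = −0.75 ln(1 − 0.565656) = 0.625439 ≈ 0.625.
seq1–seq3: 16/33 sites differ → p ≈ 0.484848, d = −0.75 ln(1 − 0.646464) = 0.779827 ≈ 0.780.
seq2–seq3: 13/33 sites differ → p ≈ 0.393939, d = −0.75 ln(1 − 0.525252) = 0.558728 ≈ 0.559.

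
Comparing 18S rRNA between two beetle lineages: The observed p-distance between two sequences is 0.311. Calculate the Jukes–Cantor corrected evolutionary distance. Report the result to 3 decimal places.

0.402

d = −(3/4) ln(1 − 4p/3) = −0.75 ln(1 − 0.414667) = −0.75 ln(0.585333)
  = −0.75 × (-0.535574) = 0.401681 substitutions/site.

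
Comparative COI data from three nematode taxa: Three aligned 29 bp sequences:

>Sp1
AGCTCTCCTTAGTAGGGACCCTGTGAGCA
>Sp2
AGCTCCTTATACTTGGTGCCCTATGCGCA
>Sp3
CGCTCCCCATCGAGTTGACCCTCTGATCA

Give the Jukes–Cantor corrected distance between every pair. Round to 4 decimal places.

Sp1–Sp2: 10/29 sites differ → p ≈ 0.344828, d = −0.75 ln(1 − 0.459771) = 0.461822 ≈ 0.4618.
Sp1–Sp3: 10/29 sites differ → p ≈ 0.344828, d = −0.75 ln(1 − 0.459771) = 0.461822 ≈ 0.4618.
Sp2–Sp3: 14/29 sites differ → p ≈ 0.482759, d = −0.75 ln(1 − 0.643679) = 0.773942 ≈ 0.7739.

d(Sp1,Sp2) = 0.4618, d(Sp1,Sp3) = 0.4618, d(Sp2,Sp3) = 0.7739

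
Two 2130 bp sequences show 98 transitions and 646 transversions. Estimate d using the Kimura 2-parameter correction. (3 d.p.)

P = 98/2130 ≈ 0.046009 and Q = 646/2130 ≈ 0.303286.
Under the Kimura two-parameter model, d = −½ ln(1 − 2P − Q) − ¼ ln(1 − 2Q).
1 − 2P − Q = 0.604696, giving −½ ln(0.604696) = 0.251515.
1 − 2Q = 0.393428, giving −¼ ln(0.393428) = 0.233214.
d = 0.251515 + 0.233214 = 0.484729.

0.485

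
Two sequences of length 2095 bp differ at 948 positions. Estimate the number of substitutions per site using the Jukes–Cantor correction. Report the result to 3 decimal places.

0.694

p = 948/2095 ≈ 0.452506.
d = −(3/4) ln(1 − 4p/3) = −0.75 ln(1 − 0.603341) = −0.75 ln(0.396659)
  = −0.75 × (-0.924678) = 0.693509 substitutions/site.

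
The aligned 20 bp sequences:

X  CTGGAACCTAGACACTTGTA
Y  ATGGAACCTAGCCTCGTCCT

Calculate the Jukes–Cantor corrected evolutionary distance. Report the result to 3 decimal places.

The sequences differ at 7 of 20 sites (1, 12, 14, 16, 18, 19, 20), so p = 7/20 = 0.35.
d = −(3/4) ln(1 − 4p/3) = −0.75 ln(1 − 0.466667) = −0.75 ln(0.533333)
  = −0.75 × (-0.628609) = 0.471457 substitutions/site.

0.471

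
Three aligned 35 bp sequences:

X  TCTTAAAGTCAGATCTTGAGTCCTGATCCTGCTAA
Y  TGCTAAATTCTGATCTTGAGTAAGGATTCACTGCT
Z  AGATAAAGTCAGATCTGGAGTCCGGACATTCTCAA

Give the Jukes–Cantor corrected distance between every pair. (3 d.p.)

X–Y: 14/35 sites differ → p = 0.4, d = −0.75 ln(1 − 0.533333) = 0.571605 ≈ 0.572.
X–Z: 11/35 sites differ → p ≈ 0.314286, d = −0.75 ln(1 − 0.419048) = 0.407315 ≈ 0.407.
Y–Z: 14/35 sites differ → p = 0.4, d = −0.75 ln(1 − 0.533333) = 0.571605 ≈ 0.572.

d(X,Y) = 0.572, d(X,Z) = 0.407, d(Y,Z) = 0.572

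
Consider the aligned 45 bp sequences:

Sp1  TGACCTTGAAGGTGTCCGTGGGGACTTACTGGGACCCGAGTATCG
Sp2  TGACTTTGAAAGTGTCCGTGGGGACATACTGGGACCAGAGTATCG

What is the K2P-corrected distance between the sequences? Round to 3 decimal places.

Of 45 sites, 2 differences are transitions and 2 are transversions, so P = 2/45 ≈ 0.044444 and Q = 2/45 ≈ 0.044444.
Under the Kimura two-parameter model, d = −½ ln(1 − 2P − Q) − ¼ ln(1 − 2Q).
1 − 2P − Q = 0.866668, giving −½ ln(0.866668) = 0.071550.
1 − 2Q = 0.911112, giving −¼ ln(0.911112) = 0.023272.
d = 0.071550 + 0.023272 = 0.094822.

0.095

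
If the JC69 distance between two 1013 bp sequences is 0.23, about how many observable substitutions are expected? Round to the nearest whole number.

201

Invert JC69: p = (3/4)(1 − e^(−4d/3)) = 0.75 × (1 − e^(-0.306667)) = 0.75 × (1 − 0.735896) = 0.198078.
Expected differing sites = pL ≈ 0.198078 × 1013 = 200.653014 ≈ 201.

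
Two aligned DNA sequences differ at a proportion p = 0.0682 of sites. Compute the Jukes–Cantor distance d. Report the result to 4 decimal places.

0.0715

d = −(3/4) ln(1 − 4p/3) = −0.75 ln(1 − 0.090933) = −0.75 ln(0.909067)
  = −0.75 × (-0.095336) = 0.071502 substitutions/site.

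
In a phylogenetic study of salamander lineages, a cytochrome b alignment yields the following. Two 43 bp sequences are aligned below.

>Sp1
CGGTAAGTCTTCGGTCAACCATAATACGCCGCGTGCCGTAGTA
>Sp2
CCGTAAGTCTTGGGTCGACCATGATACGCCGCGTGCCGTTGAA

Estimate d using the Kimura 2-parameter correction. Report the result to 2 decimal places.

Of 43 sites, 2 differences are transitions and 4 are transversions, so P = 2/43 ≈ 0.046512 and Q = 4/43 ≈ 0.093023.
Under the Kimura two-parameter model, d = −½ ln(1 − 2P − Q) − ¼ ln(1 − 2Q).
1 − 2P − Q = 0.813953, giving −½ ln(0.813953) = 0.102926.
1 − 2Q = 0.813954, giving −¼ ln(0.813954) = 0.051463.
d = 0.102926 + 0.051463 = 0.154389.

0.15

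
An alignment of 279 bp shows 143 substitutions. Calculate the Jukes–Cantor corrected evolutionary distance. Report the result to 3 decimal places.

0.863

p = 143/279 ≈ 0.512545.
d = −(3/4) ln(1 − 4p/3) = −0.75 ln(1 − 0.683393) = −0.75 ln(0.316607)
  = −0.75 × (-1.150094) = 0.862571 substitutions/site.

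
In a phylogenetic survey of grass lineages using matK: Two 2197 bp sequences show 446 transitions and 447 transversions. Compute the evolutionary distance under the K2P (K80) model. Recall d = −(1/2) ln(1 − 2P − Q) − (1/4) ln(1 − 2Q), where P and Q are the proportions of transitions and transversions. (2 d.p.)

P = 446/2197 ≈ 0.203004 and Q = 447/2197 ≈ 0.203459.
Under the Kimura two-parameter model, d = −½ ln(1 − 2P − Q) − ¼ ln(1 − 2Q).
1 − 2P − Q = 0.390533, giving −½ ln(0.390533) = 0.470121.
1 − 2Q = 0.593082, giving −¼ ln(0.593082) = 0.130606.
d = 0.470121 + 0.130606 = 0.600727.

0.60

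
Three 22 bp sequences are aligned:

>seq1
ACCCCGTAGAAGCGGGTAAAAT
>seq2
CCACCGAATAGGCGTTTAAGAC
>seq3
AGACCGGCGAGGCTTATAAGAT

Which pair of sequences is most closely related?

seq2 and seq3

seq1–seq2: 9/22 differ, p = 0.409, d = 0.591.
seq1–seq3: 9/22 differ, p = 0.409, d = 0.591.
seq2–seq3: 8/22 differ, p = 0.364, d = 0.497.
The smallest distance is between seq2 and seq3.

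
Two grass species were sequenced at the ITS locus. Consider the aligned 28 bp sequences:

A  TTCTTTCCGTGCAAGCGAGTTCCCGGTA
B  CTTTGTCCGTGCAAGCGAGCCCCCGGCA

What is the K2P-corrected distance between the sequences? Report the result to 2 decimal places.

Of 28 sites, 5 differences are transitions and 1 are transversions, so P = 5/28 ≈ 0.178571 and Q = 1/28 ≈ 0.035714.
Under the Kimura two-parameter model, d = −½ ln(1 − 2P − Q) − ¼ ln(1 − 2Q).
1 − 2P − Q = 0.607144, giving −½ ln(0.607144) = 0.249495.
1 − 2Q = 0.928572, giving −¼ ln(0.928572) = 0.018527.
d = 0.249495 + 0.018527 = 0.268022.

0.27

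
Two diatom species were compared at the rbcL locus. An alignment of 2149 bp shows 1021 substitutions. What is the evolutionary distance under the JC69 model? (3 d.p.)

0.753

p = 1021/2149 ≈ 0.475105.
d = −(3/4) ln(1 − 4p/3) = −0.75 ln(1 − 0.633473) = −0.75 ln(0.366527)
  = −0.75 × (-1.003683) = 0.752762 substitutions/site.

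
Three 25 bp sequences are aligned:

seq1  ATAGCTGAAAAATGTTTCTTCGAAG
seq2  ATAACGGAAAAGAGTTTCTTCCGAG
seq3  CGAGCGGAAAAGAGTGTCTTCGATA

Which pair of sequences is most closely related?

seq1–seq2: 6/25 differ, p = 0.240, d = 0.289.
seq1–seq3: 8/25 differ, p = 0.320, d = 0.417.
seq2–seq3: 8/25 differ, p = 0.320, d = 0.417.
The smallest distance is between seq1 and seq2.

seq1 and seq2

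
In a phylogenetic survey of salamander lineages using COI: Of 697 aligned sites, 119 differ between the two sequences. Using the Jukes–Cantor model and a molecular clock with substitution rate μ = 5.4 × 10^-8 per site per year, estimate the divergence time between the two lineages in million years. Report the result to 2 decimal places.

1.79

p = 119/697 ≈ 0.170732.
d = −(3/4) ln(1 − 4p/3) = −0.75 ln(1 − 0.227643) = −0.75 ln(0.772357)
  = −0.75 × (-0.258308) = 0.193731 substitutions/site.
Under a molecular clock d = 2μt, so t = d/(2μ) = 0.193731 / (2 × 5.4 × 10^-8) = 1.79 million years.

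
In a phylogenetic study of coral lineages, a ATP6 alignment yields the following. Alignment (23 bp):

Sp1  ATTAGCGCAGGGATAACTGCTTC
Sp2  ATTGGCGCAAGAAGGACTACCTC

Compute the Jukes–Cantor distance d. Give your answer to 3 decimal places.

The sequences differ at 7 of 23 sites (4, 10, 12, 14, 15, 19, 21), so p = 7/23 ≈ 0.304348.
d = −(3/4) ln(1 − 4p/3) = −0.75 ln(1 − 0.405797) = −0.75 ln(0.594203)
  = −0.75 × (-0.520534) = 0.390401 substitutions/site.

0.390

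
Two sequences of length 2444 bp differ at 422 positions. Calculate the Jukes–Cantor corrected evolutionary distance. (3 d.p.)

p = 422/2444 ≈ 0.172668.
d = −(3/4) ln(1 − 4p/3) = −0.75 ln(1 − 0.230224) = −0.75 ln(0.769776)
  = −0.75 × (-0.261656) = 0.196242 substitutions/site.

0.196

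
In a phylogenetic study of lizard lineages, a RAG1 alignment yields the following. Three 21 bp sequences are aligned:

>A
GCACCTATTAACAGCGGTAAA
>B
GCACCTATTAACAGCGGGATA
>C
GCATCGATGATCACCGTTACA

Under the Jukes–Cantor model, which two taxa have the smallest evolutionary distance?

A and B

A–B: 2/21 differ, p = 0.095, d = 0.102.
A–C: 7/21 differ, p = 0.333, d = 0.441.
B–C: 8/21 differ, p = 0.381, d = 0.532.
The smallest distance is between A and B.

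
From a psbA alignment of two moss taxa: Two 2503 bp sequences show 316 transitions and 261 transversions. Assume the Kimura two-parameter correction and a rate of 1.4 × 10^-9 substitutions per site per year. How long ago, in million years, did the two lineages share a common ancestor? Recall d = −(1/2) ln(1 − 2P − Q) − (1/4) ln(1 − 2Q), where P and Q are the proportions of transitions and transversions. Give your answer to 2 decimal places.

99.68

P = 316/2503 ≈ 0.126249 and Q = 261/2503 ≈ 0.104275.
Under the Kimura two-parameter model, d = −½ ln(1 − 2P − Q) − ¼ ln(1 − 2Q).
1 − 2P − Q = 0.643227, giving −½ ln(0.643227) = 0.220629.
1 − 2Q = 0.79145, giving −¼ ln(0.79145) = 0.058472.
d = 0.220629 + 0.058472 = 0.279101.
Under a molecular clock d = 2μt, so t = d/(2μ) = 0.279101 / (2 × 1.4 × 10^-9) = 99.68 million years.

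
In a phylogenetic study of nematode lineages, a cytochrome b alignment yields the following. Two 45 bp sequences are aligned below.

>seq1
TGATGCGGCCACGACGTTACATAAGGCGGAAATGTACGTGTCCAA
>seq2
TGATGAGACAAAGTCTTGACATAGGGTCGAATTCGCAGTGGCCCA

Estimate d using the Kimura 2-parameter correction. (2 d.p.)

0.54

Of 45 sites, 3 differences are transitions and 14 are transversions, so P = 3/45 ≈ 0.066667 and Q = 14/45 ≈ 0.311111.
Under the Kimura two-parameter model, d = −½ ln(1 − 2P − Q) − ¼ ln(1 − 2Q).
1 − 2P − Q = 0.555555, giving −½ ln(0.555555) = 0.293894.
1 − 2Q = 0.377778, giving −¼ ln(0.377778) = 0.243362.
d = 0.293894 + 0.243362 = 0.537256.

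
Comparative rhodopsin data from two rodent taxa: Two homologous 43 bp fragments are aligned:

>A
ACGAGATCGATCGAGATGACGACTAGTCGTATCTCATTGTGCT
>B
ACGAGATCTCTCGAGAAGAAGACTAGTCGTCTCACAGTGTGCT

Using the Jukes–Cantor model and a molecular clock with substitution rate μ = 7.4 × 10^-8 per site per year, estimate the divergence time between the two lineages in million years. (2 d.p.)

1.24

The sequences differ at 7 of 43 sites (9, 10, 17, 20, 31, 34, 37), so p = 7/43 ≈ 0.162791.
d = −(3/4) ln(1 − 4p/3) = −0.75 ln(1 − 0.217055) = −0.75 ln(0.782945)
  = −0.75 × (-0.244693) = 0.183520 substitutions/site.
Under a molecular clock d = 2μt, so t = d/(2μ) = 0.183520 / (2 × 7.4 × 10^-8) = 1.24 million years.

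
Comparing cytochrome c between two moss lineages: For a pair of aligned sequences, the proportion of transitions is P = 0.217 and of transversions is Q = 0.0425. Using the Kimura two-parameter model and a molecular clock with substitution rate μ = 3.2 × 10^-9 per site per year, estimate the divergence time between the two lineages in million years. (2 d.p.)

Under the Kimura two-parameter model, d = −½ ln(1 − 2P − Q) − ¼ ln(1 − 2Q).
1 − 2P − Q = 0.5235, giving −½ ln(0.5235) = 0.323609.
1 − 2Q = 0.915, giving −¼ ln(0.915) = 0.022208.
d = 0.323609 + 0.022208 = 0.345817.
Under a molecular clock d = 2μt, so t = d/(2μ) = 0.345817 / (2 × 3.2 × 10^-9) = 54.03 million years.

54.03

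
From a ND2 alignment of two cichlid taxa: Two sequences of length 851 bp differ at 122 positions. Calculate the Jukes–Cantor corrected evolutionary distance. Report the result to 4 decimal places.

p = 122/851 ≈ 0.143361.
d = −(3/4) ln(1 − 4p/3) = −0.75 ln(1 − 0.191148) = −0.75 ln(0.808852)
  = −0.75 × (-0.212139) = 0.159104 substitutions/site.

0.1591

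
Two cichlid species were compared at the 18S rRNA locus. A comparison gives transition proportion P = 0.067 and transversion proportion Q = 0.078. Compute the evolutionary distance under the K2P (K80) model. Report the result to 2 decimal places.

Under the Kimura two-parameter model, d = −½ ln(1 − 2P − Q) − ¼ ln(1 − 2Q).
1 − 2P − Q = 0.788, giving −½ ln(0.788) = 0.119129.
1 − 2Q = 0.844, giving −¼ ln(0.844) = 0.042401.
d = 0.119129 + 0.042401 = 0.161530.

0.16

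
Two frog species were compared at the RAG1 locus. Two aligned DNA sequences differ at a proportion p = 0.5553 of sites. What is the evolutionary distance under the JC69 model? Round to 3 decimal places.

d = −(3/4) ln(1 − 4p/3) = −0.75 ln(1 − 0.7404) = −0.75 ln(0.2596)
  = −0.75 × (-1.348613) = 1.011460 substitutions/site.

1.011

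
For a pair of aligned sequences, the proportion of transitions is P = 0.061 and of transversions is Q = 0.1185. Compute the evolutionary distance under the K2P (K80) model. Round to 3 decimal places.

Under the Kimura two-parameter model, d = −½ ln(1 − 2P − Q) − ¼ ln(1 − 2Q).
1 − 2P − Q = 0.7595, giving −½ ln(0.7595) = 0.137547.
1 − 2Q = 0.763, giving −¼ ln(0.763) = 0.067624.
d = 0.137547 + 0.067624 = 0.205171.

0.205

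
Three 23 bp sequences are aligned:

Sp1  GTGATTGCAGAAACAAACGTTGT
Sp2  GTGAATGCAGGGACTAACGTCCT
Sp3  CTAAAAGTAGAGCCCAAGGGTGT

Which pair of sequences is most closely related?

Sp1–Sp2: 6/23 differ, p = 0.261, d = 0.321.
Sp1–Sp3: 10/23 differ, p = 0.435, d = 0.650.
Sp2–Sp3: 11/23 differ, p = 0.478, d = 0.761.
The smallest distance is between Sp1 and Sp2.

Sp1 and Sp2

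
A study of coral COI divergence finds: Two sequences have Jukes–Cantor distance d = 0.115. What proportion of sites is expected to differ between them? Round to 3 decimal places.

p = (3/4)(1 − e^(−4d/3)) = 0.75 × (1 − e^(-0.153333)) = 0.75 × (1 − 0.857844) = 0.106617.

0.107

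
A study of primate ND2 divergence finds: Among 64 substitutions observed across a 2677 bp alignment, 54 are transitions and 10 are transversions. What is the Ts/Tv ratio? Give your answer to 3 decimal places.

5.400

R = 54/10 = 5.400.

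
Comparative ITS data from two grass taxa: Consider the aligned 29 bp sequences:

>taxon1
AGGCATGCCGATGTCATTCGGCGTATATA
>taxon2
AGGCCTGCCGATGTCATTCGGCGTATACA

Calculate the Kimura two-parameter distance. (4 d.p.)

Of 29 sites, 1 differences are transitions and 1 are transversions, so P = 1/29 ≈ 0.034483 and Q = 1/29 ≈ 0.034483.
Under the Kimura two-parameter model, d = −½ ln(1 − 2P − Q) − ¼ ln(1 − 2Q).
1 − 2P − Q = 0.896551, giving −½ ln(0.896551) = 0.054600.
1 − 2Q = 0.931034, giving −¼ ln(0.931034) = 0.017865.
d = 0.054600 + 0.017865 = 0.072465.

0.0725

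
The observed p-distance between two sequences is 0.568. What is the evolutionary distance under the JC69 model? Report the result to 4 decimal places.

1.0620

d = −(3/4) ln(1 − 4p/3) = −0.75 ln(1 − 0.757333) = −0.75 ln(0.242667)
  = −0.75 × (-1.416065) = 1.062049 substitutions/site.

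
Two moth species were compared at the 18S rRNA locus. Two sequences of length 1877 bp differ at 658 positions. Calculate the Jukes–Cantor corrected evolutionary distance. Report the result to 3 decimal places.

0.473

p = 658/1877 ≈ 0.350559.
d = −(3/4) ln(1 − 4p/3) = −0.75 ln(1 − 0.467412) = −0.75 ln(0.532588)
  = −0.75 × (-0.630007) = 0.472505 substitutions/site.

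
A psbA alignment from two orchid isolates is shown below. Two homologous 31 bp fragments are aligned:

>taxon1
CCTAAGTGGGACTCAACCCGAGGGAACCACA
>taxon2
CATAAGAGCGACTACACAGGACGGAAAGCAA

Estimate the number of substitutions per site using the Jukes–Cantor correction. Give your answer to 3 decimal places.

0.544

The sequences differ at 12 of 31 sites, so p = 12/31 ≈ 0.387097.
d = −(3/4) ln(1 − 4p/3) = −0.75 ln(1 − 0.516129) = −0.75 ln(0.483871)
  = −0.75 × (-0.725937) = 0.544453 substitutions/site.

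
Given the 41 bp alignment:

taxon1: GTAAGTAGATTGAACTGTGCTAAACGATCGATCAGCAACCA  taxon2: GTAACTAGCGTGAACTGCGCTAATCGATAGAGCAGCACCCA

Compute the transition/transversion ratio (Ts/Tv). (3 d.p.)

Transitions are A↔G and C↔T; transversions are all other mismatches.
Transitions: 1. Transversions: 7.
R = 1/7 = 0.142857… ≈ 0.143 (to 3 d.p.).

0.143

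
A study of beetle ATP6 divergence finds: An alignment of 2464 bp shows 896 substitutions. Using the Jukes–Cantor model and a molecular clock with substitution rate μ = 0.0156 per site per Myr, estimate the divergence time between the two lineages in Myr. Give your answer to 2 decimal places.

p = 896/2464 ≈ 0.363636.
d = −(3/4) ln(1 − 4p/3) = −0.75 ln(1 − 0.484848) = −0.75 ln(0.515152)
  = −0.75 × (-0.663293) = 0.497470 substitutions/site.
Under a molecular clock d = 2μt, so t = d/(2μ) = 0.497470 / (2 × 0.0156) = 15.94 Myr.

15.94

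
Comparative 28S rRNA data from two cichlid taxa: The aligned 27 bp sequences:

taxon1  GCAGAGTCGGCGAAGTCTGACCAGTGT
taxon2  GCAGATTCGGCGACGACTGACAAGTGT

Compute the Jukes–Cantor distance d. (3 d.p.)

0.165

The sequences differ at 4 of 27 sites (6, 14, 16, 22), so p = 4/27 ≈ 0.148148.
d = −(3/4) ln(1 − 4p/3) = −0.75 ln(1 − 0.197531) = −0.75 ln(0.802469)
  = −0.75 × (-0.220062) = 0.165047 substitutions/site.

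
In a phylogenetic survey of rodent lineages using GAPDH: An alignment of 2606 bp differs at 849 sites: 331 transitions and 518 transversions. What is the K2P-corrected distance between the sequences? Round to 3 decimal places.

0.428

P = 331/2606 ≈ 0.127015 and Q = 518/2606 ≈ 0.198772.
Under the Kimura two-parameter model, d = −½ ln(1 − 2P − Q) − ¼ ln(1 − 2Q).
1 − 2P − Q = 0.547198, giving −½ ln(0.547198) = 0.301472.
1 − 2Q = 0.602456, giving −¼ ln(0.602456) = 0.126685.
d = 0.301472 + 0.126685 = 0.428157.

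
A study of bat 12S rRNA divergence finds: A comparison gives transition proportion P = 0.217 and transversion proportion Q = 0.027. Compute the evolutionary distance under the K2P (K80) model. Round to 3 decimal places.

0.323

Under the Kimura two-parameter model, d = −½ ln(1 − 2P − Q) − ¼ ln(1 − 2Q).
1 − 2P − Q = 0.539, giving −½ ln(0.539) = 0.309020.
1 − 2Q = 0.946, giving −¼ ln(0.946) = 0.013878.
d = 0.309020 + 0.013878 = 0.322898.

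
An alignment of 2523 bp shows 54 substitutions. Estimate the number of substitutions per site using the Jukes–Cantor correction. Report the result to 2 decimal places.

p = 54/2523 ≈ 0.021403.
d = −(3/4) ln(1 − 4p/3) = −0.75 ln(1 − 0.028537) = −0.75 ln(0.971463)
  = −0.75 × (-0.028952) = 0.021714 substitutions/site.

0.02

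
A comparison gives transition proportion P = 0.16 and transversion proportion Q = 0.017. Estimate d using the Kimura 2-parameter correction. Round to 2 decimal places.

0.21

Under the Kimura two-parameter model, d = −½ ln(1 − 2P − Q) − ¼ ln(1 − 2Q).
1 − 2P − Q = 0.663, giving −½ ln(0.663) = 0.205490.
1 − 2Q = 0.966, giving −¼ ln(0.966) = 0.008648.
d = 0.205490 + 0.008648 = 0.214138.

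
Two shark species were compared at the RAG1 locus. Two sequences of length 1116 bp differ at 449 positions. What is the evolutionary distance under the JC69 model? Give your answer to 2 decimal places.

0.58

p = 449/1116 ≈ 0.40233.
d = −(3/4) ln(1 − 4p/3) = −0.75 ln(1 − 0.53644) = −0.75 ln(0.46356)
  = −0.75 × (-0.768819) = 0.576614 substitutions/site.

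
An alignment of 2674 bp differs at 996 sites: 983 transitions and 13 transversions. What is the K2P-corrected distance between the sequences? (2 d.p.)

0.68

P = 983/2674 ≈ 0.367614 and Q = 13/2674 ≈ 0.004862.
Under the Kimura two-parameter model, d = −½ ln(1 − 2P − Q) − ¼ ln(1 − 2Q).
1 − 2P − Q = 0.25991, giving −½ ln(0.25991) = 0.673710.
1 − 2Q = 0.990276, giving −¼ ln(0.990276) = 0.002443.
d = 0.673710 + 0.002443 = 0.676153.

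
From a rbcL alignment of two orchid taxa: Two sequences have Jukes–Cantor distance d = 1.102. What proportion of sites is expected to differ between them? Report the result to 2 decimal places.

0.58

p = (3/4)(1 − e^(−4d/3)) = 0.75 × (1 − e^(-1.469333)) = 0.75 × (1 − 0.230079) = 0.577441.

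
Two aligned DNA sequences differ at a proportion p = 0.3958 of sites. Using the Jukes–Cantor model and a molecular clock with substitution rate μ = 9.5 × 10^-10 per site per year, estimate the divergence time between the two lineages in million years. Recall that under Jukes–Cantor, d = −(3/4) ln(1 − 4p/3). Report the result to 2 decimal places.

d = −(3/4) ln(1 − 4p/3) = −0.75 ln(1 − 0.527733) = −0.75 ln(0.472267)
  = −0.75 × (-0.750211) = 0.562658 substitutions/site.
Under a molecular clock d = 2μt, so t = d/(2μ) = 0.562658 / (2 × 9.5 × 10^-10) = 296.14 million years.

296.14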